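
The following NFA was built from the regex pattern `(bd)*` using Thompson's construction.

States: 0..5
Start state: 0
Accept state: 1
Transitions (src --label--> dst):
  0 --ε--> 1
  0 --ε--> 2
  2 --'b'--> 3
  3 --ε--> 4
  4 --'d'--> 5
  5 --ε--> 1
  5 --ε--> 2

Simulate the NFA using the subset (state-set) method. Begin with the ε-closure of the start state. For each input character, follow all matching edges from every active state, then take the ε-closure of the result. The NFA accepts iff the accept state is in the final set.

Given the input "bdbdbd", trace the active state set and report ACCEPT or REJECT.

initial (ε-close {0}): {0,1,2}
'b' @ 1: {3,4}
'd' @ 2: {1,2,5}  (accept∈set)
'b' @ 3: {3,4}
'd' @ 4: {1,2,5}  (accept∈set)
'b' @ 5: {3,4}
'd' @ 6: {1,2,5}  (accept∈set)
end set {1,2,5} — state 1 in

Answer: ACCEPT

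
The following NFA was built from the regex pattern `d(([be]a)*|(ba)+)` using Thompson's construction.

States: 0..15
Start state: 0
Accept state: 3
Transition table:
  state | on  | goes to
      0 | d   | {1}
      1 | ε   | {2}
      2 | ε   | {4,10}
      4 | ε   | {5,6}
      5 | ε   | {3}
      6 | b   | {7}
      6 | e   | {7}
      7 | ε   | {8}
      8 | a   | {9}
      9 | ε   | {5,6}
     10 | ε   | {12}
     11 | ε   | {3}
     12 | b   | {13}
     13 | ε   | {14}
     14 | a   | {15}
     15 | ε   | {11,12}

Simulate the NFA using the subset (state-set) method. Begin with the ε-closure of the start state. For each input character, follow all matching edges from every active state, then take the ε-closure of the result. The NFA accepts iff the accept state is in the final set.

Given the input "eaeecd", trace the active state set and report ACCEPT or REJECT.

Answer: REJECT

Steps:
initial (ε-close {0}): {0}
'e' @ 1: {}  — state set empty
rest 'aeecd' ignored (set empty)
after full input: {}  (accept=3 not in)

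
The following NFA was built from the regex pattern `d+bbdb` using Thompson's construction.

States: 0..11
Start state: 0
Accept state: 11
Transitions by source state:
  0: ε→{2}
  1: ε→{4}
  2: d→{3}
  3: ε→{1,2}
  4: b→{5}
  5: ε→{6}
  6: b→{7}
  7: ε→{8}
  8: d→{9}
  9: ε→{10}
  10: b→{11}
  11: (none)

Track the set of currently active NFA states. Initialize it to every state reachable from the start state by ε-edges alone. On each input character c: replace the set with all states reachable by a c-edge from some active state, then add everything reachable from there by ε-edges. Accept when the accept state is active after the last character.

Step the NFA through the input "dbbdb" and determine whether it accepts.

Answer: ACCEPT

Trace:
initial (ε-close {0}): {0,2}
'd' @ 1: {1,2,3,4}
'b' @ 2: {5,6}
'b' @ 3: {7,8}
'd' @ 4: {9,10}
'b' @ 5: {11}  ✓accept
after full input: {11}  (accept=11 in)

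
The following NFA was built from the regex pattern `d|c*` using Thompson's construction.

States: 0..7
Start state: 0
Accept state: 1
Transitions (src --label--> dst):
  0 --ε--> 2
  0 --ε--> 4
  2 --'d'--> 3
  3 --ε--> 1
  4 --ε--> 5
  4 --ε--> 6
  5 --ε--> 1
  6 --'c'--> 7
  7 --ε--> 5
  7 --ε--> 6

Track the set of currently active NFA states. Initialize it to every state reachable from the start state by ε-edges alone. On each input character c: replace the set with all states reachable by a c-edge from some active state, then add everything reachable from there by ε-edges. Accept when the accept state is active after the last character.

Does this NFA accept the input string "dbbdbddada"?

Answer: REJECT

Trace:
initial (ε-close {0}): {0,1,2,4,5,6}
'd' @ 1: {1,3}  ✓accept
'b' @ 2: {}  — state set empty
rest 'bdbddada' ignored (set empty)
final: {}; accept 1 not in set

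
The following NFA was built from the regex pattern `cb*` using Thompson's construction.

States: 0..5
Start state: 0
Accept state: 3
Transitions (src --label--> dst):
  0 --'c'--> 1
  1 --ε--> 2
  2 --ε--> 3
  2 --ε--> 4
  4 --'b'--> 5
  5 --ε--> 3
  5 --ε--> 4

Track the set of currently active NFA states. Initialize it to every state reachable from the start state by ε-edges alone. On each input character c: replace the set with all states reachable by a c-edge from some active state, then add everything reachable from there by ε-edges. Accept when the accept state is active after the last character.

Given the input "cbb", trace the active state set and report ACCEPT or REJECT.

Answer: ACCEPT

Trace:
S₀ = ε-closure({0}) = {0}
'c' @ 1: {1,2,3,4}  [accepting]
'b' @ 2: {3,4,5}  [accepting]
'b' @ 3: {3,4,5}  [accepting]
end set {3,4,5} — state 3 in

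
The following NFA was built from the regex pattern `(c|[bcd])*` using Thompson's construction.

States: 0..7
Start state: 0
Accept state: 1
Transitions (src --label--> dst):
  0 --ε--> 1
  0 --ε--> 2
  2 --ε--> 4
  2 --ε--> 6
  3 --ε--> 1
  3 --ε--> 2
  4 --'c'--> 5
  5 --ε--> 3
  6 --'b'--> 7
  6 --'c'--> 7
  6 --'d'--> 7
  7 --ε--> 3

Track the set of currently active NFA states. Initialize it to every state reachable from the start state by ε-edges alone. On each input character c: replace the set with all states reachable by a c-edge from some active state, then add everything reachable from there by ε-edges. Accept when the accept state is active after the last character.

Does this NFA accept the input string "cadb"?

initial (ε-close {0}): {0,1,2,4,6}
'c' @ 1: {1,2,3,4,5,6,7}  ✓accept
'a' @ 2: {}  — dead — no transitions
rest 'db' ignored (set empty)
after full input: {}  (accept=1 not in)

Answer: REJECT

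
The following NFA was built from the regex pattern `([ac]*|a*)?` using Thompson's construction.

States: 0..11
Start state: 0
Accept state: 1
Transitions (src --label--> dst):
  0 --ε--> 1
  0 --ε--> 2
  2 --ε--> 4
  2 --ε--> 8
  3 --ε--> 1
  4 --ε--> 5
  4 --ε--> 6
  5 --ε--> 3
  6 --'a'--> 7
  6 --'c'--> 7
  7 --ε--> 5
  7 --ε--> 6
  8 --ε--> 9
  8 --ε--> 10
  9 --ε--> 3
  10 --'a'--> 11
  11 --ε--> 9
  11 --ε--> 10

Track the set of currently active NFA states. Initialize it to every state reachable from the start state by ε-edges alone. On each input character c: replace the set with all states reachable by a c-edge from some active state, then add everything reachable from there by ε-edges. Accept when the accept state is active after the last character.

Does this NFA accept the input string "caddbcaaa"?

start: ε-closure({0}) = {0,1,2,3,4,5,6,8,9,10}
'c' @ 1: {1,3,5,6,7}  [accepting]
'a' @ 2: {1,3,5,6,7}  [accepting]
'd' @ 3: {}  — no active states
rest 'dbcaaa' ignored (set empty)
after full input: {}  (accept=1 not in)

Answer: REJECT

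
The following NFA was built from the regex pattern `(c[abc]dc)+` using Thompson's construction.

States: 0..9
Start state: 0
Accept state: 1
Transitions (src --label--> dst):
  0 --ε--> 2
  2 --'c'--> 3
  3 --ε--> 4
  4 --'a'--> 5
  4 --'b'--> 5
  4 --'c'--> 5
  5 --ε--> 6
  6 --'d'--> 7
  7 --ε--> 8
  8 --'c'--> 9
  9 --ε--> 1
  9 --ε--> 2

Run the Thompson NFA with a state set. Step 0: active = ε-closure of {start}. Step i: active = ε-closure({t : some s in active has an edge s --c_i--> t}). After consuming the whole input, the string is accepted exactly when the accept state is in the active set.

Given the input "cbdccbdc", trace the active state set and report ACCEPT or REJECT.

Answer: ACCEPT

Trace:
initial (ε-close {0}): {0,2}
'c' @ 1: {3,4}
'b' @ 2: {5,6}
'd' @ 3: {7,8}
'c' @ 4: {1,2,9}  ✓accept
'c' @ 5: {3,4}
'b' @ 6: {5,6}
'd' @ 7: {7,8}
'c' @ 8: {1,2,9}  ✓accept
after full input: {1,2,9}  (accept=1 in)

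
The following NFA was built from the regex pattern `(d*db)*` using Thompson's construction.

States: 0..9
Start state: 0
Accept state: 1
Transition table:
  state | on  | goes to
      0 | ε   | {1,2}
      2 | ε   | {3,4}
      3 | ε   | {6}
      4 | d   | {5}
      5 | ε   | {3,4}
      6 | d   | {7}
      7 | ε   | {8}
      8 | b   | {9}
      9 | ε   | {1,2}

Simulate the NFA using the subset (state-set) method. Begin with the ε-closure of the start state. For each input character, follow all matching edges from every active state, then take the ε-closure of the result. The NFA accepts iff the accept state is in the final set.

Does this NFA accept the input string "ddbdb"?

initial (ε-close {0}): {0,1,2,3,4,6}
'd' @ 1: {3,4,5,6,7,8}
'd' @ 2: {3,4,5,6,7,8}
'b' @ 3: {1,2,3,4,6,9}  (accept∈set)
'd' @ 4: {3,4,5,6,7,8}
'b' @ 5: {1,2,3,4,6,9}  (accept∈set)
end set {1,2,3,4,6,9} — state 1 in

Answer: ACCEPT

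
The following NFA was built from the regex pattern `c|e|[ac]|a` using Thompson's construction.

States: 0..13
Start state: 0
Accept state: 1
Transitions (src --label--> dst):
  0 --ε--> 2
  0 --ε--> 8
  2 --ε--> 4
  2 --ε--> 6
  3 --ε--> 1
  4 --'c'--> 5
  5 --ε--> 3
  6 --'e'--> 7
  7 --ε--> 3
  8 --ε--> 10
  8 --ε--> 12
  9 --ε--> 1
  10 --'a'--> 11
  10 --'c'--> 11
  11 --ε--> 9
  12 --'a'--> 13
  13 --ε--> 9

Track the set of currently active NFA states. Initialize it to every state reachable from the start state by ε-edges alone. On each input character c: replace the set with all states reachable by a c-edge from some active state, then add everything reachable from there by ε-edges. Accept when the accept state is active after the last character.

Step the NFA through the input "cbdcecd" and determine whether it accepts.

Answer: REJECT

Trace:
initial (ε-close {0}): {0,2,4,6,8,10,12}
'c' @ 1: {1,3,5,9,11}  (accept∈set)
'b' @ 2: {}  — dead — no transitions
rest 'dcecd' ignored (set empty)
after full input: {}  (accept=1 not in)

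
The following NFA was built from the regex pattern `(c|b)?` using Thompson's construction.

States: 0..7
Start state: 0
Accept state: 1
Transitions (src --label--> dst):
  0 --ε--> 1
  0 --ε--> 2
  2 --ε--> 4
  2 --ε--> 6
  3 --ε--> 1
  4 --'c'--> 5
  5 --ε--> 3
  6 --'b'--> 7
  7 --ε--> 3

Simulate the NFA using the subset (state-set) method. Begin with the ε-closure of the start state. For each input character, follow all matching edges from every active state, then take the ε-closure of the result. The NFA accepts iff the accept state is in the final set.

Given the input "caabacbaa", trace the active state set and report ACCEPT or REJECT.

start: ε-closure({0}) = {0,1,2,4,6}
'c' @ 1: {1,3,5}  (accept∈set)
'a' @ 2: {}  — no active states
rest 'abacbaa' ignored (set empty)
end set {} — state 1 not in

Answer: REJECT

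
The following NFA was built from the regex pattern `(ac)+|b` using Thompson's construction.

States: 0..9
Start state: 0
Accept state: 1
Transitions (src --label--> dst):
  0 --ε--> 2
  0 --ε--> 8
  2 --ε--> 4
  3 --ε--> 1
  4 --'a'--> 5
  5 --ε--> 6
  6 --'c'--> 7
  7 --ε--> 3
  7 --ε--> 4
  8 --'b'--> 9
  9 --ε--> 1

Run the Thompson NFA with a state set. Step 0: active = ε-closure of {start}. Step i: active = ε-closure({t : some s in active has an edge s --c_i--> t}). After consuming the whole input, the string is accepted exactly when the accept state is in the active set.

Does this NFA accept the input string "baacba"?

start: ε-closure({0}) = {0,2,4,8}
'b' @ 1: {1,9}  [accepting]
'a' @ 2: {}  — dead — no transitions
rest 'acba' ignored (set empty)
after full input: {}  (accept=1 not in)

Answer: REJECT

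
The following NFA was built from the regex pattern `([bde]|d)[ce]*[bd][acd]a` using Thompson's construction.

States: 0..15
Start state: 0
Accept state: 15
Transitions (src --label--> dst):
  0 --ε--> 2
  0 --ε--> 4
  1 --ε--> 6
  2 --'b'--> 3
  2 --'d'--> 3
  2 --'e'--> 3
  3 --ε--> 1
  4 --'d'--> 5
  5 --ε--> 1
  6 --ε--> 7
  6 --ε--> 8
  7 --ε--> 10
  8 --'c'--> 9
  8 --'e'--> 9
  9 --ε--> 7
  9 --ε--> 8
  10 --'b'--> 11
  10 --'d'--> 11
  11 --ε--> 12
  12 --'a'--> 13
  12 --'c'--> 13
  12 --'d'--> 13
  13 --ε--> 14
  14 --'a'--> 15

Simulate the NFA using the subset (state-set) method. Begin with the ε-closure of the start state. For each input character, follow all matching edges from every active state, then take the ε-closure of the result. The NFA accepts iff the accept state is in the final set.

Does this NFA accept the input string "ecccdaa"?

Answer: ACCEPT

Derivation:
S₀ = ε-closure({0}) = {0,2,4}
'e' @ 1: {1,3,6,7,8,10}
'c' @ 2: {7,8,9,10}
'c' @ 3: {7,8,9,10}
'c' @ 4: {7,8,9,10}
'd' @ 5: {11,12}
'a' @ 6: {13,14}
'a' @ 7: {15}  [accepting]
final: {15}; accept 15 in set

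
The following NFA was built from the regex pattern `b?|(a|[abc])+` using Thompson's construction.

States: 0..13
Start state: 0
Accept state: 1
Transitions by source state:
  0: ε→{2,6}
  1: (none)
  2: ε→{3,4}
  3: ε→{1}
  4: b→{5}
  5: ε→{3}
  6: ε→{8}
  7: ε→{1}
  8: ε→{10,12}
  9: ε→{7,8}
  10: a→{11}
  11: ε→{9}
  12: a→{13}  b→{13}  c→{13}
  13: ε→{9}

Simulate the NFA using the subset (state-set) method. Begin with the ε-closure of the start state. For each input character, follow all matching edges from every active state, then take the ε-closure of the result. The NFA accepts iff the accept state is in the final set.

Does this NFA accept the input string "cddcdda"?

start: ε-closure({0}) = {0,1,2,3,4,6,8,10,12}
'c' @ 1: {1,7,8,9,10,12,13}  [accepting]
'd' @ 2: {}  — state set empty
rest 'dcdda' ignored (set empty)
after full input: {}  (accept=1 not in)

Answer: REJECT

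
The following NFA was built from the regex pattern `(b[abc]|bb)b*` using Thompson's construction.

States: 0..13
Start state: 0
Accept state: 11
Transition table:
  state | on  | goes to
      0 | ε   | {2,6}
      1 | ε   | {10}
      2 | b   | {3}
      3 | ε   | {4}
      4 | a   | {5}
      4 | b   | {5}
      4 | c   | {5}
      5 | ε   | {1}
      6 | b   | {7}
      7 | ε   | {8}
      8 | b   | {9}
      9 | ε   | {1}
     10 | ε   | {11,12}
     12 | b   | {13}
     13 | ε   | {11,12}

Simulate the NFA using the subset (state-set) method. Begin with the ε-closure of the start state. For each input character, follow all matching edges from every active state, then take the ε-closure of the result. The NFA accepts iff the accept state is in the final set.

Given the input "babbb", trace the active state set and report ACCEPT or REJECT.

initial (ε-close {0}): {0,2,6}
'b' @ 1: {3,4,7,8}
'a' @ 2: {1,5,10,11,12}  (accept∈set)
'b' @ 3: {11,12,13}  (accept∈set)
'b' @ 4: {11,12,13}  (accept∈set)
'b' @ 5: {11,12,13}  (accept∈set)
end set {11,12,13} — state 11 in

Answer: ACCEPT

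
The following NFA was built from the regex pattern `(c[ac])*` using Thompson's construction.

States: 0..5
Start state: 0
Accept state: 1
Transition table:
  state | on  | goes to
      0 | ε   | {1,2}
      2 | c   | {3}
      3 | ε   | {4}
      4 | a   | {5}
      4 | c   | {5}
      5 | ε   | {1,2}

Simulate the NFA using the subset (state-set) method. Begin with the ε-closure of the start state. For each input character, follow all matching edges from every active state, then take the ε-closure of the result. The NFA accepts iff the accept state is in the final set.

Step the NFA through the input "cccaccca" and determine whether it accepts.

Answer: ACCEPT

Trace:
initial (ε-close {0}): {0,1,2}
'c' @ 1: {3,4}
'c' @ 2: {1,2,5}  [accepting]
'c' @ 3: {3,4}
'a' @ 4: {1,2,5}  [accepting]
'c' @ 5: {3,4}
'c' @ 6: {1,2,5}  [accepting]
'c' @ 7: {3,4}
'a' @ 8: {1,2,5}  [accepting]
final: {1,2,5}; accept 1 in set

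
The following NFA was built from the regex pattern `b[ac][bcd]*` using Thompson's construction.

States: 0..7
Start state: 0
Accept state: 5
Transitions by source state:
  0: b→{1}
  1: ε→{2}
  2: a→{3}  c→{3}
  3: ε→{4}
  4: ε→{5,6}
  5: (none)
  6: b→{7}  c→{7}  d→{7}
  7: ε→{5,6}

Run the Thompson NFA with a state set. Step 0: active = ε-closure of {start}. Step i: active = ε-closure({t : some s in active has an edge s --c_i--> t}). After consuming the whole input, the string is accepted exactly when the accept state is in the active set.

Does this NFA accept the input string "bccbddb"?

Answer: ACCEPT

Trace:
start: ε-closure({0}) = {0}
'b' @ 1: {1,2}
'c' @ 2: {3,4,5,6}  [accepting]
'c' @ 3: {5,6,7}  [accepting]
'b' @ 4: {5,6,7}  [accepting]
'd' @ 5: {5,6,7}  [accepting]
'd' @ 6: {5,6,7}  [accepting]
'b' @ 7: {5,6,7}  [accepting]
final: {5,6,7}; accept 5 in set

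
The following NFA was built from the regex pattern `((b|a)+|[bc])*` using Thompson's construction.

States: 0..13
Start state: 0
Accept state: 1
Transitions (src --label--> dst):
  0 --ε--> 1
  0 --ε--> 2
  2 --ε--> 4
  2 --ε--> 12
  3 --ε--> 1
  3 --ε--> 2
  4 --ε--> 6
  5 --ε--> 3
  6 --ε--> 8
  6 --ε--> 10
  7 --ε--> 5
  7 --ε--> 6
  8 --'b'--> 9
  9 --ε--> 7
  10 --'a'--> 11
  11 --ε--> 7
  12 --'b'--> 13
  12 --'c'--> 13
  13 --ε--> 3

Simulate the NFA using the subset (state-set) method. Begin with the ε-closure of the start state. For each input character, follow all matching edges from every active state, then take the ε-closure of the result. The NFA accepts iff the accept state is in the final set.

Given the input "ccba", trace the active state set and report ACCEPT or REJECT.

start: ε-closure({0}) = {0,1,2,4,6,8,10,12}
'c' @ 1: {1,2,3,4,6,8,10,12,13}  ✓accept
'c' @ 2: {1,2,3,4,6,8,10,12,13}  ✓accept
'b' @ 3: {1,2,3,4,5,6,7,8,9,10,12,13}  ✓accept
'a' @ 4: {1,2,3,4,5,6,7,8,10,11,12}  ✓accept
after full input: {1,2,3,4,5,6,7,8,10,11,12}  (accept=1 in)

Answer: ACCEPT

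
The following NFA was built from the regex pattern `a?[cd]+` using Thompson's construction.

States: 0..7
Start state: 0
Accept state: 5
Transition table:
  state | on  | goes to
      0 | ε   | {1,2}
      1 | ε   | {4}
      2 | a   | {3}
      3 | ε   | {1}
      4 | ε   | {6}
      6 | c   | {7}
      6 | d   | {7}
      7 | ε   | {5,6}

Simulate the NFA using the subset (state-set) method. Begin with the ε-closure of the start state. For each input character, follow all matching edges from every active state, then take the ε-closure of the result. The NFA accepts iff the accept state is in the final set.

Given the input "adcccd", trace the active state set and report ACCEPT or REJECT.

initial (ε-close {0}): {0,1,2,4,6}
'a' @ 1: {1,3,4,6}
'd' @ 2: {5,6,7}  ✓accept
'c' @ 3: {5,6,7}  ✓accept
'c' @ 4: {5,6,7}  ✓accept
'c' @ 5: {5,6,7}  ✓accept
'd' @ 6: {5,6,7}  ✓accept
after full input: {5,6,7}  (accept=5 in)

Answer: ACCEPT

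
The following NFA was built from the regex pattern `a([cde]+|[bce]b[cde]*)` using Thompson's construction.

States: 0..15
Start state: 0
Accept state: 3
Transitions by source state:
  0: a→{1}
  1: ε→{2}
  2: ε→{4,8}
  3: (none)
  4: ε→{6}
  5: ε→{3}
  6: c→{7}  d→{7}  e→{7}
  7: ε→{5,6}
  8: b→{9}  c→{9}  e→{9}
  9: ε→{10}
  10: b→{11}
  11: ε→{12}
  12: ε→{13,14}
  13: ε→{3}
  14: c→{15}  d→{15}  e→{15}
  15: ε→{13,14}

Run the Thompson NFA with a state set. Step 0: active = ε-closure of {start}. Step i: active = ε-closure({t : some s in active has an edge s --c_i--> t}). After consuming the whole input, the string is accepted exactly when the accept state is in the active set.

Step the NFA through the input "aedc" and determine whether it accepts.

initial (ε-close {0}): {0}
'a' @ 1: {1,2,4,6,8}
'e' @ 2: {3,5,6,7,9,10}  ✓accept
'd' @ 3: {3,5,6,7}  ✓accept
'c' @ 4: {3,5,6,7}  ✓accept
final: {3,5,6,7}; accept 3 in set

Answer: ACCEPT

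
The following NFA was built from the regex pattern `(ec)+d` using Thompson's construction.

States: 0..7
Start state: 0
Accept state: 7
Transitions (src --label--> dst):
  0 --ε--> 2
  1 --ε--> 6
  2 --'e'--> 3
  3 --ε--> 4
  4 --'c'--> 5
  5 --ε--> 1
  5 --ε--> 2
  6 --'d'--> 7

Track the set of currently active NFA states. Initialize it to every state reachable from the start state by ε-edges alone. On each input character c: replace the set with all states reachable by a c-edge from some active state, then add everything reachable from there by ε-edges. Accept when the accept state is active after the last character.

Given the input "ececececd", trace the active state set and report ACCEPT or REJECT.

Answer: ACCEPT

Derivation:
start: ε-closure({0}) = {0,2}
'e' @ 1: {3,4}
'c' @ 2: {1,2,5,6}
'e' @ 3: {3,4}
'c' @ 4: {1,2,5,6}
'e' @ 5: {3,4}
'c' @ 6: {1,2,5,6}
'e' @ 7: {3,4}
'c' @ 8: {1,2,5,6}
'd' @ 9: {7}  [accepting]
final: {7}; accept 7 in set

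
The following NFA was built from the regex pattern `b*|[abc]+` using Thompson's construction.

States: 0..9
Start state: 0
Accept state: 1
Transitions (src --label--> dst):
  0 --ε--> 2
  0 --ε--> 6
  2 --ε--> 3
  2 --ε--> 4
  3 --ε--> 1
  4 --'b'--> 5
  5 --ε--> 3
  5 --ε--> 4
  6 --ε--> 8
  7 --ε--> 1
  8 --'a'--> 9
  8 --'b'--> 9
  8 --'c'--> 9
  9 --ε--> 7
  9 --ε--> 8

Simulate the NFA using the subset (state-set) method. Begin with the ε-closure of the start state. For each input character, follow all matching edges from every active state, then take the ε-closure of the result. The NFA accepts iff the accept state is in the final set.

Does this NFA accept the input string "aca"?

Answer: ACCEPT

Trace:
S₀ = ε-closure({0}) = {0,1,2,3,4,6,8}
'a' @ 1: {1,7,8,9}  (accept∈set)
'c' @ 2: {1,7,8,9}  (accept∈set)
'a' @ 3: {1,7,8,9}  (accept∈set)
final: {1,7,8,9}; accept 1 in set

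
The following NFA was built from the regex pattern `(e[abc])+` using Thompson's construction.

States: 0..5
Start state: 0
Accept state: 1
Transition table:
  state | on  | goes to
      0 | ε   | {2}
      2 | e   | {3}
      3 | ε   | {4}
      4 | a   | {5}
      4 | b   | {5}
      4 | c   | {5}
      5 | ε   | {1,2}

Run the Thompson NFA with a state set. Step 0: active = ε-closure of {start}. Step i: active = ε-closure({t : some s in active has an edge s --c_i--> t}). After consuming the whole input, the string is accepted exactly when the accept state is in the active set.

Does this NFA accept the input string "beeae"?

start: ε-closure({0}) = {0,2}
'b' @ 1: {}  — no active states
rest 'eeae' ignored (set empty)
final: {}; accept 1 not in set

Answer: REJECT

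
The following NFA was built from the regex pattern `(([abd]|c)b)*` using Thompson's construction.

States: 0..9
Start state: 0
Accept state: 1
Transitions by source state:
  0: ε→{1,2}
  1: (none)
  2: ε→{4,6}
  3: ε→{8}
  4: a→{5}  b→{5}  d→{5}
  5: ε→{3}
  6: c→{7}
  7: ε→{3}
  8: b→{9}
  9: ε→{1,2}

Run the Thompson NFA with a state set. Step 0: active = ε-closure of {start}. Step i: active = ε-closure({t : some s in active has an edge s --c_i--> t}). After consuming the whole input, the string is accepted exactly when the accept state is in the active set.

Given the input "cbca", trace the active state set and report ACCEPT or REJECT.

start: ε-closure({0}) = {0,1,2,4,6}
'c' @ 1: {3,7,8}
'b' @ 2: {1,2,4,6,9}  (accept∈set)
'c' @ 3: {3,7,8}
'a' @ 4: {}  — no active states
end set {} — state 1 not in

Answer: REJECT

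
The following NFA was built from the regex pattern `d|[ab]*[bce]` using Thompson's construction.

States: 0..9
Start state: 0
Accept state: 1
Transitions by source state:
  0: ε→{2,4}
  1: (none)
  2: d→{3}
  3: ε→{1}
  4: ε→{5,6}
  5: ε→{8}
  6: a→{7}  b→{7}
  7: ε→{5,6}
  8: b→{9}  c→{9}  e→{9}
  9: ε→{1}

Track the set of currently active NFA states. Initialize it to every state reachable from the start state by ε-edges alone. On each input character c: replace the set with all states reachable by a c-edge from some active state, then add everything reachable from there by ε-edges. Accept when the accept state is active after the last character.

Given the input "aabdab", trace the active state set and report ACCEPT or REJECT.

Answer: REJECT

Steps:
initial (ε-close {0}): {0,2,4,5,6,8}
'a' @ 1: {5,6,7,8}
'a' @ 2: {5,6,7,8}
'b' @ 3: {1,5,6,7,8,9}  ✓accept
'd' @ 4: {}  — dead — no transitions
rest 'ab' ignored (set empty)
after full input: {}  (accept=1 not in)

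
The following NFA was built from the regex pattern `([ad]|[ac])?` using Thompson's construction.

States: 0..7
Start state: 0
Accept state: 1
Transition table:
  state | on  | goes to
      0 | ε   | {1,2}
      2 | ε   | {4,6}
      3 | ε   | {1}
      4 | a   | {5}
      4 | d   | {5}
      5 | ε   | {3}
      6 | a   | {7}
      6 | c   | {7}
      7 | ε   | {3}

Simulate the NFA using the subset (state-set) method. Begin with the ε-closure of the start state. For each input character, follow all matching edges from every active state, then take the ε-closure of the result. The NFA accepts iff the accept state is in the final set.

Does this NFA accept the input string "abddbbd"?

Answer: REJECT

Derivation:
initial (ε-close {0}): {0,1,2,4,6}
'a' @ 1: {1,3,5,7}  [accepting]
'b' @ 2: {}  — no active states
rest 'ddbbd' ignored (set empty)
final: {}; accept 1 not in set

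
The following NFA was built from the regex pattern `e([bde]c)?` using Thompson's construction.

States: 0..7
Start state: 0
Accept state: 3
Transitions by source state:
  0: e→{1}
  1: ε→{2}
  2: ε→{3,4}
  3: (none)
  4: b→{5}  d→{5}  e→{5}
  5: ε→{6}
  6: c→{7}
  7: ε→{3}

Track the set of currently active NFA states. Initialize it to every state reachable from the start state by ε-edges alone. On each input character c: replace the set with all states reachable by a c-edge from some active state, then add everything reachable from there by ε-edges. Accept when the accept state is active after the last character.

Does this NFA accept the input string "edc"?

Answer: ACCEPT

Derivation:
initial (ε-close {0}): {0}
'e' @ 1: {1,2,3,4}  [accepting]
'd' @ 2: {5,6}
'c' @ 3: {3,7}  [accepting]
after full input: {3,7}  (accept=3 in)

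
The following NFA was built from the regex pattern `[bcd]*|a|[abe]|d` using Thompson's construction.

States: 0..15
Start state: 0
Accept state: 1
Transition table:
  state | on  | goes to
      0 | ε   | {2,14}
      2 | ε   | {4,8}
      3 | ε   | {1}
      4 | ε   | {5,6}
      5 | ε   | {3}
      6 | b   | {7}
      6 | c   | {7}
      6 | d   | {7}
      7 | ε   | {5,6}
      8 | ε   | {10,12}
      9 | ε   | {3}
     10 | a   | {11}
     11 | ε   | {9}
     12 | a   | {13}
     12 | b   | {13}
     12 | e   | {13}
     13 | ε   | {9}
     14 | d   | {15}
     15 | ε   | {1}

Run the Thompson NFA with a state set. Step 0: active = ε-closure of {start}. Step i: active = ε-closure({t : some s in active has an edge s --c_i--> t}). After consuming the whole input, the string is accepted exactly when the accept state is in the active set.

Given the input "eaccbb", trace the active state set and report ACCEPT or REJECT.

Answer: REJECT

Derivation:
initial (ε-close {0}): {0,1,2,3,4,5,6,8,10,12,14}
'e' @ 1: {1,3,9,13}  [accepting]
'a' @ 2: {}  — state set empty
rest 'ccbb' ignored (set empty)
final: {}; accept 1 not in set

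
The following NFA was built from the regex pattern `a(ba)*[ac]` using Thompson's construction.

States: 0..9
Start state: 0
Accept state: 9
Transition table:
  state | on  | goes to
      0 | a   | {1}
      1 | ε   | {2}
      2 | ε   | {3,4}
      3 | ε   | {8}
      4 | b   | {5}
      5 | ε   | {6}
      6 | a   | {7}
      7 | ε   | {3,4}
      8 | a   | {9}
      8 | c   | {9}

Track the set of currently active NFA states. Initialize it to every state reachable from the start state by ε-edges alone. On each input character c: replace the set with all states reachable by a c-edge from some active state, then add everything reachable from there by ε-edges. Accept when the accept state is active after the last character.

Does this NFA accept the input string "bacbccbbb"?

S₀ = ε-closure({0}) = {0}
'b' @ 1: {}  — dead — no transitions
rest 'acbccbbb' ignored (set empty)
final: {}; accept 9 not in set

Answer: REJECT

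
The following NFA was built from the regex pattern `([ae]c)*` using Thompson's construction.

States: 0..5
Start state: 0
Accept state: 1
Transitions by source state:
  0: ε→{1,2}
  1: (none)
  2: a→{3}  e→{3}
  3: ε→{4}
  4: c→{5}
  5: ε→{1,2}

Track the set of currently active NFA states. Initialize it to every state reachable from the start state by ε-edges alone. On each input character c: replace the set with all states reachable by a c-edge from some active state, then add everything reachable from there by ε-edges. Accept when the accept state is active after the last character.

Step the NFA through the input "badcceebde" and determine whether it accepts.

Answer: REJECT

Derivation:
initial (ε-close {0}): {0,1,2}
'b' @ 1: {}  — no active states
rest 'adcceebde' ignored (set empty)
final: {}; accept 1 not in set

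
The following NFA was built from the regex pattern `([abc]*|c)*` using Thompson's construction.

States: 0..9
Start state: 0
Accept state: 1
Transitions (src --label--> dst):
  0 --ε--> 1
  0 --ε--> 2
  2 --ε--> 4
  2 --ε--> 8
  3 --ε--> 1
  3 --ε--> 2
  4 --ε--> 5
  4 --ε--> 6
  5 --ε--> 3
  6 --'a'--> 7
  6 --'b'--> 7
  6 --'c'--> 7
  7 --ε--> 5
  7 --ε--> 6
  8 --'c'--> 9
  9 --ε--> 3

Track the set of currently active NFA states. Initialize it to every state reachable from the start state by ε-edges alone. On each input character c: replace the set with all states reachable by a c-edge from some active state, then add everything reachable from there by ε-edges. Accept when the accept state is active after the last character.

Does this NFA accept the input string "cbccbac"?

start: ε-closure({0}) = {0,1,2,3,4,5,6,8}
'c' @ 1: {1,2,3,4,5,6,7,8,9}  ✓accept
'b' @ 2: {1,2,3,4,5,6,7,8}  ✓accept
'c' @ 3: {1,2,3,4,5,6,7,8,9}  ✓accept
'c' @ 4: {1,2,3,4,5,6,7,8,9}  ✓accept
'b' @ 5: {1,2,3,4,5,6,7,8}  ✓accept
'a' @ 6: {1,2,3,4,5,6,7,8}  ✓accept
'c' @ 7: {1,2,3,4,5,6,7,8,9}  ✓accept
end set {1,2,3,4,5,6,7,8,9} — state 1 in

Answer: ACCEPT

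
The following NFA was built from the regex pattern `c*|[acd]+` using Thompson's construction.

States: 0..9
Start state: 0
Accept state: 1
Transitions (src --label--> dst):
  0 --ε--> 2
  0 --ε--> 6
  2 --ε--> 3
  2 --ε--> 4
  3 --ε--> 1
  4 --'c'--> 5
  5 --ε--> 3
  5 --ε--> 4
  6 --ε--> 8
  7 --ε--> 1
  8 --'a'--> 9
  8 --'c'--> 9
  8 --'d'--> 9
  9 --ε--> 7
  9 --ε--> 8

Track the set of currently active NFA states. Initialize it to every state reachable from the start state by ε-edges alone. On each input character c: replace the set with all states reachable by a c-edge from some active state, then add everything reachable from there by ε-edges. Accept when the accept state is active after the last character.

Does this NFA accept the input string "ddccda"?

Answer: ACCEPT

Trace:
initial (ε-close {0}): {0,1,2,3,4,6,8}
'd' @ 1: {1,7,8,9}  [accepting]
'd' @ 2: {1,7,8,9}  [accepting]
'c' @ 3: {1,7,8,9}  [accepting]
'c' @ 4: {1,7,8,9}  [accepting]
'd' @ 5: {1,7,8,9}  [accepting]
'a' @ 6: {1,7,8,9}  [accepting]
final: {1,7,8,9}; accept 1 in set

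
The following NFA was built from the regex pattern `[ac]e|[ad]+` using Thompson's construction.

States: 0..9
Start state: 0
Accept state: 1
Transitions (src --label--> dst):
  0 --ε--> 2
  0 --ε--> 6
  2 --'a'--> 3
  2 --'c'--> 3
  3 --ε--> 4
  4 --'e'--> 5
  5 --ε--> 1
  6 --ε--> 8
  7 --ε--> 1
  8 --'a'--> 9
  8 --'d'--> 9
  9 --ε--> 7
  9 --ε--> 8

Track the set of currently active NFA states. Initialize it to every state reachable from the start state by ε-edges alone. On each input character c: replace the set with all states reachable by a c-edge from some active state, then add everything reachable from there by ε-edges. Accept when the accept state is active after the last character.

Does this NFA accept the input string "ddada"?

start: ε-closure({0}) = {0,2,6,8}
'd' @ 1: {1,7,8,9}  ✓accept
'd' @ 2: {1,7,8,9}  ✓accept
'a' @ 3: {1,7,8,9}  ✓accept
'd' @ 4: {1,7,8,9}  ✓accept
'a' @ 5: {1,7,8,9}  ✓accept
final: {1,7,8,9}; accept 1 in set

Answer: ACCEPT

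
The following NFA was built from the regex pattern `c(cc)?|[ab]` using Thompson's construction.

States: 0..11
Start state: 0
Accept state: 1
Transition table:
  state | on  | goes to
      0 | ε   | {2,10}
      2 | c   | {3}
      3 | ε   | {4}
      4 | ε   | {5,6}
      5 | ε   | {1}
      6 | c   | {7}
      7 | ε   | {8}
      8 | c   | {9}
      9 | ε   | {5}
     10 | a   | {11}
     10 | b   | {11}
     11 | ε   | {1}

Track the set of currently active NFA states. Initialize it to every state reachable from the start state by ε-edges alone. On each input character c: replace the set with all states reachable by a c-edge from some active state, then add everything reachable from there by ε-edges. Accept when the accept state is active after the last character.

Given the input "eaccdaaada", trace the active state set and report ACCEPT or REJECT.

S₀ = ε-closure({0}) = {0,2,10}
'e' @ 1: {}  — state set empty
rest 'accdaaada' ignored (set empty)
end set {} — state 1 not in

Answer: REJECT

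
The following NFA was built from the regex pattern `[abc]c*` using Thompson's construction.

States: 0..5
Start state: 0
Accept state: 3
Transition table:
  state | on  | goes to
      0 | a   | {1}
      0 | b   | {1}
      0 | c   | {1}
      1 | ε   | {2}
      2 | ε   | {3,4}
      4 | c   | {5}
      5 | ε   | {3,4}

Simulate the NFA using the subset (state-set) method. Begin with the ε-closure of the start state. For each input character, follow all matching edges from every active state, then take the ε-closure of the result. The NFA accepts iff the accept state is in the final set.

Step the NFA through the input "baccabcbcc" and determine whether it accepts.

S₀ = ε-closure({0}) = {0}
'b' @ 1: {1,2,3,4}  (accept∈set)
'a' @ 2: {}  — state set empty
rest 'ccabcbcc' ignored (set empty)
end set {} — state 3 not in

Answer: REJECT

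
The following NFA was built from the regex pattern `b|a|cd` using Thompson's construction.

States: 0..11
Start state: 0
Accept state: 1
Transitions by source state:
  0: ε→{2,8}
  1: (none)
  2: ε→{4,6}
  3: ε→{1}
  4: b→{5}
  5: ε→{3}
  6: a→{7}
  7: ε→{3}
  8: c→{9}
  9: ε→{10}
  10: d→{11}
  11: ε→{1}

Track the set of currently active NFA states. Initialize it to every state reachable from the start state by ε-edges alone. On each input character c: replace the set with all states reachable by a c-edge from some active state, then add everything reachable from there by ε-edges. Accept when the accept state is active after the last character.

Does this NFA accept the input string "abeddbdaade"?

Answer: REJECT

Trace:
initial (ε-close {0}): {0,2,4,6,8}
'a' @ 1: {1,3,7}  [accepting]
'b' @ 2: {}  — state set empty
rest 'eddbdaade' ignored (set empty)
after full input: {}  (accept=1 not in)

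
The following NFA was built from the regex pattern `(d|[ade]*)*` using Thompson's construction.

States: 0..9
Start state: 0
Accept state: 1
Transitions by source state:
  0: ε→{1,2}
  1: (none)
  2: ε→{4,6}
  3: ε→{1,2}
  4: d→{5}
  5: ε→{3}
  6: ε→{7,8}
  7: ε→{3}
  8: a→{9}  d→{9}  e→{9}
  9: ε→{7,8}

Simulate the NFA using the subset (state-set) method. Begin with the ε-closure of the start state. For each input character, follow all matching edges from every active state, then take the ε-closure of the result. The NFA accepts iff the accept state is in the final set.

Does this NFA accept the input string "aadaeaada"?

start: ε-closure({0}) = {0,1,2,3,4,6,7,8}
'a' @ 1: {1,2,3,4,6,7,8,9}  [accepting]
'a' @ 2: {1,2,3,4,6,7,8,9}  [accepting]
'd' @ 3: {1,2,3,4,5,6,7,8,9}  [accepting]
'a' @ 4: {1,2,3,4,6,7,8,9}  [accepting]
'e' @ 5: {1,2,3,4,6,7,8,9}  [accepting]
'a' @ 6: {1,2,3,4,6,7,8,9}  [accepting]
'a' @ 7: {1,2,3,4,6,7,8,9}  [accepting]
'd' @ 8: {1,2,3,4,5,6,7,8,9}  [accepting]
'a' @ 9: {1,2,3,4,6,7,8,9}  [accepting]
end set {1,2,3,4,6,7,8,9} — state 1 in

Answer: ACCEPT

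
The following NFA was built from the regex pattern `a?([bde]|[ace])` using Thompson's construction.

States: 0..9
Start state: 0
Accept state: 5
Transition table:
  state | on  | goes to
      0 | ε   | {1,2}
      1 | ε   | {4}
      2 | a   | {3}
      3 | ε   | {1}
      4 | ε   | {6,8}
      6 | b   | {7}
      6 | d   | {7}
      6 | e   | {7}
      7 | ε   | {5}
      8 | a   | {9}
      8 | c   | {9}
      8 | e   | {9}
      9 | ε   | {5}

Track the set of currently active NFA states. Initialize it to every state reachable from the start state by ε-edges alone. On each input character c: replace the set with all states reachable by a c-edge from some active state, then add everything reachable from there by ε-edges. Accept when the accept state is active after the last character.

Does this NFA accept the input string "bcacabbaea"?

Answer: REJECT

Steps:
start: ε-closure({0}) = {0,1,2,4,6,8}
'b' @ 1: {5,7}  ✓accept
'c' @ 2: {}  — state set empty
rest 'acabbaea' ignored (set empty)
after full input: {}  (accept=5 not in)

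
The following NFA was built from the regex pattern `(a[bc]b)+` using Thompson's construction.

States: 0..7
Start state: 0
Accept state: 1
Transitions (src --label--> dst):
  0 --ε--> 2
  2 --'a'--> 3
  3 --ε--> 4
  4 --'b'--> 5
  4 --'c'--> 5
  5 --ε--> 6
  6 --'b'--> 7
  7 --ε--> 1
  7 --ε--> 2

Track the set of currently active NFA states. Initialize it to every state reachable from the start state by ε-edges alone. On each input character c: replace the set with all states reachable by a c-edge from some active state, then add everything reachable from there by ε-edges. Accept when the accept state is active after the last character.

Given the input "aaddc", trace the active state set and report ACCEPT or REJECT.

Answer: REJECT

Trace:
start: ε-closure({0}) = {0,2}
'a' @ 1: {3,4}
'a' @ 2: {}  — no active states
rest 'ddc' ignored (set empty)
after full input: {}  (accept=1 not in)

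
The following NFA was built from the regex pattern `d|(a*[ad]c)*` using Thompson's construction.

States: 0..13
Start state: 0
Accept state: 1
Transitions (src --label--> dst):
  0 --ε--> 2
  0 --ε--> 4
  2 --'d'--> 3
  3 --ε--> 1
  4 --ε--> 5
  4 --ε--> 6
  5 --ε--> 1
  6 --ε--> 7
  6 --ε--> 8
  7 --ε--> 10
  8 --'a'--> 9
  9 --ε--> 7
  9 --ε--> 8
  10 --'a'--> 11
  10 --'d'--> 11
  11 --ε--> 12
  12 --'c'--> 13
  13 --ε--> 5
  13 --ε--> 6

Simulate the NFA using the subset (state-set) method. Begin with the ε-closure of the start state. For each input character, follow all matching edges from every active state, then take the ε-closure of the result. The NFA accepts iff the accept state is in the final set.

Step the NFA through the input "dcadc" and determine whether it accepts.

Answer: ACCEPT

Steps:
initial (ε-close {0}): {0,1,2,4,5,6,7,8,10}
'd' @ 1: {1,3,11,12}  (accept∈set)
'c' @ 2: {1,5,6,7,8,10,13}  (accept∈set)
'a' @ 3: {7,8,9,10,11,12}
'd' @ 4: {11,12}
'c' @ 5: {1,5,6,7,8,10,13}  (accept∈set)
end set {1,5,6,7,8,10,13} — state 1 in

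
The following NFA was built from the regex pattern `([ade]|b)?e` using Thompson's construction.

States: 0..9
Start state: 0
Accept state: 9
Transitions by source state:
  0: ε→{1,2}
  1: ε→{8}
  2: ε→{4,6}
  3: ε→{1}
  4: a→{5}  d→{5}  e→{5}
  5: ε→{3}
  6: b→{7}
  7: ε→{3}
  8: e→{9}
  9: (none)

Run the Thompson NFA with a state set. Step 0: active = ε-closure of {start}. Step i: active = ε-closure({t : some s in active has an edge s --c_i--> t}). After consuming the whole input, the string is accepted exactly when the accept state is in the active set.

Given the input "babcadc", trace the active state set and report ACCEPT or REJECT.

initial (ε-close {0}): {0,1,2,4,6,8}
'b' @ 1: {1,3,7,8}
'a' @ 2: {}  — no active states
rest 'bcadc' ignored (set empty)
after full input: {}  (accept=9 not in)

Answer: REJECT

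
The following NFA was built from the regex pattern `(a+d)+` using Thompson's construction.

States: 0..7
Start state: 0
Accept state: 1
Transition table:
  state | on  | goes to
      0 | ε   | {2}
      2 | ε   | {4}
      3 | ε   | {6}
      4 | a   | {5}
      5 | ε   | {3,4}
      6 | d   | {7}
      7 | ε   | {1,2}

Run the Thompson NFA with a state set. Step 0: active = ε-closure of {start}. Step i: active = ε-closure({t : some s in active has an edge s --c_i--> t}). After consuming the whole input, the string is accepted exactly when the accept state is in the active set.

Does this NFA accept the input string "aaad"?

Answer: ACCEPT

Derivation:
S₀ = ε-closure({0}) = {0,2,4}
'a' @ 1: {3,4,5,6}
'a' @ 2: {3,4,5,6}
'a' @ 3: {3,4,5,6}
'd' @ 4: {1,2,4,7}  (accept∈set)
final: {1,2,4,7}; accept 1 in set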